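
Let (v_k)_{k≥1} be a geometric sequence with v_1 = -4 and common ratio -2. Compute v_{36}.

137438953472

v_k = (-4)·(-2)^(k-1).
v_{36} = (-4)·(-2)^35 = 137438953472.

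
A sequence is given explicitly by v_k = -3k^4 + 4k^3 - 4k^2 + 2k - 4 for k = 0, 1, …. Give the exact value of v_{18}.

-292864

v_{18} = -3·18^4 + 4·18^3 - 4·18^2 + 2·18 - 4 = -292864.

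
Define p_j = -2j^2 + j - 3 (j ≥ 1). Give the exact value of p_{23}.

p_{23} = -2·23^2 + 1·23 - 3 = -1038.

-1038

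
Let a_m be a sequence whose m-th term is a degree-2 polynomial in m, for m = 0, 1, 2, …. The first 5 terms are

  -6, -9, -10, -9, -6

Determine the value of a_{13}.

111

1st diffs: -3, -1, 1, 3.
2nd diffs: 2, 2, 2 (constant).
Newton forward-difference form: a_m = -6 + (-3)·C(m,1) + 2·C(m,2).
At m = 13: m = 13, so a_{13} = -6 - 39 + 156 = 111.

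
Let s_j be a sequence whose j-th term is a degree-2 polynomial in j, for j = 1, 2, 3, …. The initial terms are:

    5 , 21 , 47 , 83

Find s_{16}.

1st diffs: 16, 26, 36.
2nd diffs: 10, 10 (constant).
Newton forward-difference form: s_j = 5 + 16·C(j-1,1) + 10·C(j-1,2).
At j = 16: j-1 = 15, so s_{16} = 5 + 240 + 1050 = 1295.

1295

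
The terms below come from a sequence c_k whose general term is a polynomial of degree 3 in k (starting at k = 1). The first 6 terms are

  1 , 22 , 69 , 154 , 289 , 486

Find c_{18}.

12054

1st diffs: 21, 47, 85, 135, 197.
2nd diffs: 26, 38, 50, 62.
3rd diffs: 12, 12, 12 (constant).
Newton forward-difference form: c_k = 1 + 21·C(k-1,1) + 26·C(k-1,2) + 12·C(k-1,3).
At k = 18: k-1 = 17, so c_{18} = 1 + 357 + 3536 + 8160 = 12054.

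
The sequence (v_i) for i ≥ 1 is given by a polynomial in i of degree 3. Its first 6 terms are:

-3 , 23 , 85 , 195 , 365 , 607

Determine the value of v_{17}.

11453

1st diffs: 26, 62, 110, 170, 242.
2nd diffs: 36, 48, 60, 72.
3rd diffs: 12, 12, 12 (constant).
So v_i = 2i^3 + 6i^2 - 6i - 5.
Evaluating at i = 17 gives v_{17} = 11453.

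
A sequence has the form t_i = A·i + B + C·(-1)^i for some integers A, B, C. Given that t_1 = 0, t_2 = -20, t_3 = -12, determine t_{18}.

-116

The three given values yield: A + B - C = 0; 2A + B + C = -20; 3A + B - C = -12.
Subtracting the first from the second: A + 2C = -20.
Subtracting the second from the third: A - 2C = 8.
Solving: C = -7, A = -6, then B = -1.
Therefore t_{18} = -108 + (-1) + (-7)·1 = -116.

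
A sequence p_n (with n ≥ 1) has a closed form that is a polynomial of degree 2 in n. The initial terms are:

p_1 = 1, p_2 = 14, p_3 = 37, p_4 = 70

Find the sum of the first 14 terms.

1st diffs: 13, 23, 33.
2nd diffs: 10, 10 (constant).
Newton forward-difference form: p_n = 1 + 13·C(n-1,1) + 10·C(n-1,2).
Continuing: …, 113, 166, 229, 302, …, p_{14} = 950.
Summing n = 1..14 (14 terms) gives 4837.

4837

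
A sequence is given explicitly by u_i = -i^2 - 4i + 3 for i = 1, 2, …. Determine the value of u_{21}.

u_{21} = -1·21^2 - 4·21 + 3 = -522.

-522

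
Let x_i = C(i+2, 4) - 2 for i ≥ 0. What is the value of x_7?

124

C(9, 4) = 126, so x_7 = 124.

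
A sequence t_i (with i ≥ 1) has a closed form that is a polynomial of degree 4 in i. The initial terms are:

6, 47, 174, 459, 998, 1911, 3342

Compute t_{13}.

33894

1st diffs: 41, 127, 285, 539, 913, 1431.
2nd diffs: 86, 158, 254, 374, 518.
3rd diffs: 72, 96, 120, 144.
4th diffs: 24, 24, 24 (constant).
Newton forward-difference form: t_i = 6 + 41·C(i-1,1) + 86·C(i-1,2) + 72·C(i-1,3) + 24·C(i-1,4).
At i = 13: i-1 = 12, so t_{13} = 6 + 492 + 5676 + 15840 + 11880 = 33894.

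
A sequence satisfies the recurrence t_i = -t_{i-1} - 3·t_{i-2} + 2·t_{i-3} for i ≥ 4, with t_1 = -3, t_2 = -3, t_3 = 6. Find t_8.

-183

Compute successive terms:
t_4 = -3;  t_5 = -21;  t_6 = 42;  t_7 = 15;  t_8 = -183.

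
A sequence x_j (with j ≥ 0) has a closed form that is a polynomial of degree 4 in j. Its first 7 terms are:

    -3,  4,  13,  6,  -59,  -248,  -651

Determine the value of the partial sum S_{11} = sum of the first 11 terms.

1st diffs: 7, 9, -7, -65, -189, -403.
2nd diffs: 2, -16, -58, -124, -214.
3rd diffs: -18, -42, -66, -90.
4th diffs: -24, -24, -24 (constant).
Newton forward-difference form: x_j = -3 + 7·C(j,1) + 2·C(j,2) + (-18)·C(j,3) + (-24)·C(j,4).
Continuing: -1382, -2579, -4404, -7043.
Summing j = 0..10 (11 terms) gives -16346.

-16346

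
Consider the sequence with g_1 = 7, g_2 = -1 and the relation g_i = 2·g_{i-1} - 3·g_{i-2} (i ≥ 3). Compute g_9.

-329

Step forward from the initial values:
g_3 = -23  g_4 = -43  g_5 = -17  g_6 = 95  g_7 = 241  g_8 = 197  g_9 = -329.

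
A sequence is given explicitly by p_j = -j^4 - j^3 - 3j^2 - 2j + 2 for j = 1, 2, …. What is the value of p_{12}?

p_{12} = -1·12^4 - 1·12^3 - 3·12^2 - 2·12 + 2 = -22918.

-22918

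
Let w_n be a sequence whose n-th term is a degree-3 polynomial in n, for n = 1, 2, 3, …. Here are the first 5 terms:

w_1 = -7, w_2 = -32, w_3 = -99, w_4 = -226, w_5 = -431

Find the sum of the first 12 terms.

1st diffs: -25, -67, -127, -205.
2nd diffs: -42, -60, -78.
3rd diffs: -18, -18 (constant).
Newton forward-difference form: w_n = -7 + (-25)·C(n-1,1) + (-42)·C(n-1,2) + (-18)·C(n-1,3).
Continuing: …, -732, -1147, -1694, -2391, …, w_{12} = -5562.
Summing n = 1..12 (12 terms) gives -19884.

-19884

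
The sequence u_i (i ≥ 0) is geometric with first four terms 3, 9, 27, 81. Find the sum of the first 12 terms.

Common ratio r = 3.
u_i = 3·3^(i-0).
S = 3·(3^12 - 1)/(3 - 1) = 3·(531441 - 1)/(2) = 797160.

797160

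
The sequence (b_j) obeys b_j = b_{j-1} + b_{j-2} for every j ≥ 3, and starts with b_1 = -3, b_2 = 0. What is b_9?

-39

b_3 = -3, b_4 = -3, b_5 = -6, b_6 = -9, b_7 = -15, b_8 = -24, b_9 = -39.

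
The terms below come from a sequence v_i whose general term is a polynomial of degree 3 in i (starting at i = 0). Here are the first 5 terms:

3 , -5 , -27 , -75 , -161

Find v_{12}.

-3657

1st diffs: -8, -22, -48, -86.
2nd diffs: -14, -26, -38.
3rd diffs: -12, -12 (constant).
Newton forward-difference form: v_i = 3 + (-8)·C(i,1) + (-14)·C(i,2) + (-12)·C(i,3).
At i = 12: i = 12, so v_{12} = 3 - 96 - 924 - 2640 = -3657.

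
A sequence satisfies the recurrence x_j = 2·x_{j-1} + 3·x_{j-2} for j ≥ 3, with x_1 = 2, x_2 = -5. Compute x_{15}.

-3587224

x_3 = -4; x_4 = -23; x_5 = -58; …; x_{12} = -132863; x_{13} = -398578; x_{14} = -1195745; x_{15} = -3587224.
(Characteristic roots are 3 and -1.)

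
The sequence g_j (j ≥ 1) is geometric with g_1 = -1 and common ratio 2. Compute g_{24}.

-8388608

g_j = (-1)·2^(j-1).
g_{24} = (-1)·2^23 = -8388608.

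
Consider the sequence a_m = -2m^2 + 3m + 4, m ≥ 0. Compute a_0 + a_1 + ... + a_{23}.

Over m = 0..23: Σm = 276, Σm² = 4324.
Total = (-2)·4324 + (3)·276 + (4)·24 = -7724.

-7724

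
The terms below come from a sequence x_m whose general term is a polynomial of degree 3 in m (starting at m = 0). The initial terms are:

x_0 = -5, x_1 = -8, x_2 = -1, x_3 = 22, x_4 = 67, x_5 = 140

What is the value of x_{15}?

3730

1st diffs: -3, 7, 23, 45, 73.
2nd diffs: 10, 16, 22, 28.
3rd diffs: 6, 6, 6 (constant).
Newton forward-difference form: x_m = -5 + (-3)·C(m,1) + 10·C(m,2) + 6·C(m,3).
At m = 15: m = 15, so x_{15} = -5 - 45 + 1050 + 2730 = 3730.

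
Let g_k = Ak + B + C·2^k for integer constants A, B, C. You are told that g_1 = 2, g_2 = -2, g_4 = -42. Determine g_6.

-226

Plug in k = 1, 2, 4: A + B + 2C = 2; 2A + B + 4C = -2; 4A + B + 16C = -42.
Subtracting the first from the second: A + 2C = -4.
Subtracting the second from the third: 2A + 12C = -40.
Solving: C = -4, A = 4, then B = 6.
Hence g_6 = 4·6 + 6 + (-4)·64 = -226.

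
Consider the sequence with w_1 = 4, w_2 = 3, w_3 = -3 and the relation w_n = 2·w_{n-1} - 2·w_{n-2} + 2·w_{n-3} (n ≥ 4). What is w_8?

-4

Applying the relation repeatedly:
w_4 = -4;  w_5 = 4;  w_6 = 10;  w_7 = 4;  w_8 = -4.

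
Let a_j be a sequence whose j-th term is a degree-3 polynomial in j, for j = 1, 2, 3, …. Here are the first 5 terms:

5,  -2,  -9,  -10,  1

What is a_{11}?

655

1st diffs: -7, -7, -1, 11.
2nd diffs: 0, 6, 12.
3rd diffs: 6, 6 (constant).
So a_j = j^3 - 6j^2 + 4j + 6.
Evaluating at j = 11 gives a_{11} = 655.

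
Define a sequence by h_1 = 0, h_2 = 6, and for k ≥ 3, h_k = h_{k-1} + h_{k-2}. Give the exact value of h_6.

Compute successive terms:
h_3 = 6  h_4 = 12  h_5 = 18  h_6 = 30.

30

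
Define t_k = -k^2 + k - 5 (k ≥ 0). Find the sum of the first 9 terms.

Over k = 0..8: Σk = 36, Σk² = 204.
Total = (-1)·204 + (1)·36 + (-5)·9 = -213.

-213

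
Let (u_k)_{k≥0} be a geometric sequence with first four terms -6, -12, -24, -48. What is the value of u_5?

Common ratio r = 2.
u_k = (-6)·2^(k-0).
u_5 = (-6)·2^5 = -192.

-192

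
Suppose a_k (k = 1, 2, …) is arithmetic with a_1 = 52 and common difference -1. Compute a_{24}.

29

a_k = 52 + (k - 1)·(-1).
a_{24} = 52 + 23·(-1) = 29.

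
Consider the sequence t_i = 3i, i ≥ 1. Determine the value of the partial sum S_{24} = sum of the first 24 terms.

900

Over i = 1..24: Σi = 300.
Total = (3)·300 = 900.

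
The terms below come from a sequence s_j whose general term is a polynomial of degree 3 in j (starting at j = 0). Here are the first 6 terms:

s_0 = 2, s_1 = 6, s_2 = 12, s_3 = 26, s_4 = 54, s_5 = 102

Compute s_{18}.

5276

1st diffs: 4, 6, 14, 28, 48.
2nd diffs: 2, 8, 14, 20.
3rd diffs: 6, 6, 6 (constant).
Newton forward-difference form: s_j = 2 + 4·C(j,1) + 2·C(j,2) + 6·C(j,3).
At j = 18: j = 18, so s_{18} = 2 + 72 + 306 + 4896 = 5276.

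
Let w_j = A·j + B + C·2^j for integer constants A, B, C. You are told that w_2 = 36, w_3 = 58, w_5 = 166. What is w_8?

The three given values yield: 2A + B + 4C = 36; 3A + B + 8C = 58; 5A + B + 32C = 166.
Subtracting the first from the second: A + 4C = 22.
Subtracting the second from the third: 2A + 24C = 108.
Solving: C = 4, A = 6, then B = 8.
Hence w_8 = 6·8 + 8 + 4·256 = 1080.

1080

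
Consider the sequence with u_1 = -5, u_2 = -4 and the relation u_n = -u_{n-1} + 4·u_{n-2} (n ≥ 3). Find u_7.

-320

Applying the relation repeatedly:
u_3 = -16, u_4 = 0, u_5 = -64, u_6 = 64, u_7 = -320.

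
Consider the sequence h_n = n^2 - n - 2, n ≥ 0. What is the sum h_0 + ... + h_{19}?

2240

Over n = 0..19: Σn = 190, Σn² = 2470.
Total = (1)·2470 + (-1)·190 + (-2)·20 = 2240.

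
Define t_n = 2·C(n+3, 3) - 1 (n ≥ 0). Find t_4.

C(7, 3) = 35, so t_4 = 69.

69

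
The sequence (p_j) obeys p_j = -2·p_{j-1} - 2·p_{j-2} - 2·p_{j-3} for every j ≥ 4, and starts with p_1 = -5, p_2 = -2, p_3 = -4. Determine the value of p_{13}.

-720

Applying the relation repeatedly:
p_4 = 22, p_5 = -32, p_6 = 28, p_7 = -36, p_8 = 80, p_9 = -144, p_{10} = 200, p_{11} = -272, p_{12} = 432, p_{13} = -720.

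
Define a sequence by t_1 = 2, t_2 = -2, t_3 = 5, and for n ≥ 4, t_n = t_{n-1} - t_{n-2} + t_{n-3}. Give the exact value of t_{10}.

Compute successive terms:
t_4 = 9; t_5 = 2; t_6 = -2; t_7 = 5; t_8 = 9; t_9 = 2; t_{10} = -2.

-2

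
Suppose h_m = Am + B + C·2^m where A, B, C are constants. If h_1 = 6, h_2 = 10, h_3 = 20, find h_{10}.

3054

The three given values yield: A + B + 2C = 6; 2A + B + 4C = 10; 3A + B + 8C = 20.
Subtracting the first from the second: A + 2C = 4.
Subtracting the second from the third: A + 4C = 10.
Solving: C = 3, A = -2, then B = 2.
Therefore h_{10} = -20 + 2 + 3·1024 = 3054.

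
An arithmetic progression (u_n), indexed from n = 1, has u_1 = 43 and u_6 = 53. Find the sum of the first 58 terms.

Common difference d = (53 - 43) / (6 - 1) = 2.
u_n = 43 + (n - 1)·2.
u_{58} = 157; S = 58·(43 + 157)/2 = 5800.

5800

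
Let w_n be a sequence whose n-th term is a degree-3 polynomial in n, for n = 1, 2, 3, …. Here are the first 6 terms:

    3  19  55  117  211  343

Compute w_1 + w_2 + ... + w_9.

1st diffs: 16, 36, 62, 94, 132.
2nd diffs: 20, 26, 32, 38.
3rd diffs: 6, 6, 6 (constant).
Newton forward-difference form: w_n = 3 + 16·C(n-1,1) + 20·C(n-1,2) + 6·C(n-1,3).
Continuing: 519, 745, 1027.
Summing n = 1..9 (9 terms) gives 3039.

3039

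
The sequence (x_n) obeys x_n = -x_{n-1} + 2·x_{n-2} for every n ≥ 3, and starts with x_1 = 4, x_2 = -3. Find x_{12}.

Iterate the recurrence:
x_3 = 11, x_4 = -17, x_5 = 39, x_6 = -73, x_7 = 151, x_8 = -297, x_9 = 599, x_{10} = -1193, x_{11} = 2391, x_{12} = -4777.
(Characteristic roots are 1 and -2.)

-4777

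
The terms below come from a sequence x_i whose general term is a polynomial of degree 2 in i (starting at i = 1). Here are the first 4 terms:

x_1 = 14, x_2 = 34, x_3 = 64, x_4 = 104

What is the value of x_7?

1st diffs: 20, 30, 40.
2nd diffs: 10, 10 (constant).
So x_i = 5i^2 + 5i + 4.
Evaluating at i = 7 gives x_7 = 284.

284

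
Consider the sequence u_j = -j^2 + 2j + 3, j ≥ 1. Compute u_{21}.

-396

u_{21} = -1·21^2 + 2·21 + 3 = -396.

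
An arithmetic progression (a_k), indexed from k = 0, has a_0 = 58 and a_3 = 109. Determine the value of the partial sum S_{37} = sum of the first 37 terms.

13468

Common difference d = (109 - 58) / (3 - 0) = 17.
a_k = 58 + (k - 0)·17.
a_{36} = 670; S = 37·(58 + 670)/2 = 13468.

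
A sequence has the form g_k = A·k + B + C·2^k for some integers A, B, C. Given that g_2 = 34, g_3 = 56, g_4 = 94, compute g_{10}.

4162

Plug in k = 2, 3, 4: 2A + B + 4C = 34; 3A + B + 8C = 56; 4A + B + 16C = 94.
Subtracting the first from the second: A + 4C = 22.
Subtracting the second from the third: A + 8C = 38.
Solving: C = 4, A = 6, then B = 6.
So g_k = 6·k + 6 + 4·2^k; at k=10 this is 4162.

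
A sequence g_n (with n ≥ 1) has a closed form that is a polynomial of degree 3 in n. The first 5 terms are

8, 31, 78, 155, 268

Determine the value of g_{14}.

1st diffs: 23, 47, 77, 113.
2nd diffs: 24, 30, 36.
3rd diffs: 6, 6 (constant).
Newton forward-difference form: g_n = 8 + 23·C(n-1,1) + 24·C(n-1,2) + 6·C(n-1,3).
At n = 14: n-1 = 13, so g_{14} = 8 + 299 + 1872 + 1716 = 3895.

3895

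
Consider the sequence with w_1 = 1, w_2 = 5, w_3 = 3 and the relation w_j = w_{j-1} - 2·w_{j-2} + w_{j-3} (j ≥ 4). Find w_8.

Step forward from the initial values:
w_4 = -6; w_5 = -7; w_6 = 8; w_7 = 16; w_8 = -7.

-7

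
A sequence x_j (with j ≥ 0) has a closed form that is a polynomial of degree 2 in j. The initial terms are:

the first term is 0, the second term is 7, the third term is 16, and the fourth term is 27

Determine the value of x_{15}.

1st diffs: 7, 9, 11.
2nd diffs: 2, 2 (constant).
Newton forward-difference form: x_j = 7·C(j,1) + 2·C(j,2).
At j = 15: j = 15, so x_{15} = 105 + 210 = 315.

315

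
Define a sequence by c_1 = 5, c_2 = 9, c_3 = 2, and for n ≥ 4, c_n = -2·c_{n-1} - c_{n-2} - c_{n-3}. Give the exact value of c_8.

-113

Applying the relation repeatedly:
c_4 = -18;  c_5 = 25;  c_6 = -34;  c_7 = 61;  c_8 = -113.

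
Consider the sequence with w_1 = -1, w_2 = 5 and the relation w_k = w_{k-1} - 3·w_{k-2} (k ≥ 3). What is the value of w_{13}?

1559

w_3 = 8; w_4 = -7; w_5 = -31; …; w_{10} = -475; w_{11} = -67; w_{12} = 1358; w_{13} = 1559.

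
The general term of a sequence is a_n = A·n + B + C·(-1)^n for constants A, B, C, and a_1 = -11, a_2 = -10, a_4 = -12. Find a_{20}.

-28

At n = 1, 2, 4: A + B - C = -11; 2A + B + C = -10; 4A + B + C = -12.
Subtracting the first from the second: A + 2C = 1.
Subtracting the second from the third: 2A = -2.
Solving: C = 1, A = -1, then B = -9.
Therefore a_{20} = -20 + (-9) + 1·1 = -28.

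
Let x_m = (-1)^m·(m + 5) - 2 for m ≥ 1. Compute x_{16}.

(-1)^16 = 1; m + 5 at m=16 is 21; so x_{16} = 19.

19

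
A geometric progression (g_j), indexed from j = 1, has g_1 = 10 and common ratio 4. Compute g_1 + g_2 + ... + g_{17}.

57266230610

g_j = 10·4^(j-1).
S = 10·(4^17 - 1)/(4 - 1) = 10·(17179869184 - 1)/(3) = 57266230610.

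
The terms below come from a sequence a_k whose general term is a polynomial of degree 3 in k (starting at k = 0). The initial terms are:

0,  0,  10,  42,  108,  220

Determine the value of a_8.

952

1st diffs: 0, 10, 32, 66, 112.
2nd diffs: 10, 22, 34, 46.
3rd diffs: 12, 12, 12 (constant).
Newton forward-difference form: a_k = 10·C(k,2) + 12·C(k,3).
At k = 8: k = 8, so a_8 = 280 + 672 = 952.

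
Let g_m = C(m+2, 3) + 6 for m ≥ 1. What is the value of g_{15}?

C(17, 3) = 680, so g_{15} = 686.

686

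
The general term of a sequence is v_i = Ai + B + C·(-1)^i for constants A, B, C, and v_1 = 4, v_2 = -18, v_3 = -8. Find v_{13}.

-68

The three given values yield: A + B - C = 4; 2A + B + C = -18; 3A + B - C = -8.
Subtracting the first from the second: A + 2C = -22.
Subtracting the second from the third: A - 2C = 10.
Solving: C = -8, A = -6, then B = 2.
Hence v_{13} = -6·13 + 2 + (-8)·(-1) = -68.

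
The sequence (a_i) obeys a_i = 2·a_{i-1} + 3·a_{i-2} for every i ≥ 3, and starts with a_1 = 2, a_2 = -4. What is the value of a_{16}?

-7174456

Applying the relation repeatedly:
a_3 = -2; a_4 = -16; a_5 = -38; …; a_{13} = -265718; a_{14} = -797164; a_{15} = -2391482; a_{16} = -7174456.
(Characteristic roots are 3 and -1.)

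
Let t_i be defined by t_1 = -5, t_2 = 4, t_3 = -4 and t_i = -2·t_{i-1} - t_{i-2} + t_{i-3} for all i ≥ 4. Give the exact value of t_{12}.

Compute successive terms:
t_4 = -1; t_5 = 10; t_6 = -23; t_7 = 35; t_8 = -37; t_9 = 16; t_{10} = 40; t_{11} = -133; t_{12} = 242.

242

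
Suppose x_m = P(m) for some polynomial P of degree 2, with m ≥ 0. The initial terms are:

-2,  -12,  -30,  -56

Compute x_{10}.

-462

1st diffs: -10, -18, -26.
2nd diffs: -8, -8 (constant).
Newton forward-difference form: x_m = -2 + (-10)·C(m,1) + (-8)·C(m,2).
At m = 10: m = 10, so x_{10} = -2 - 100 - 360 = -462.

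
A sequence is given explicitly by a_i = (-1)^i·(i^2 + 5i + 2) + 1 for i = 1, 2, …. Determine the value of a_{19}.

-457

(-1)^19 = -1; i^2 + 5i + 2 at i=19 is 458; so a_{19} = -457.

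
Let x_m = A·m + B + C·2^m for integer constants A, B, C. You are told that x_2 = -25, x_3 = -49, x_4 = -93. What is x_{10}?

At m = 2, 3, 4: 2A + B + 4C = -25; 3A + B + 8C = -49; 4A + B + 16C = -93.
Subtracting the first from the second: A + 4C = -24.
Subtracting the second from the third: A + 8C = -44.
Solving: C = -5, A = -4, then B = 3.
Hence x_{10} = -4·10 + 3 + (-5)·1024 = -5157.

-5157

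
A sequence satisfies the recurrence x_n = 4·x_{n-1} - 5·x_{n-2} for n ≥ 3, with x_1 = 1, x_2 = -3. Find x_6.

Step forward from the initial values:
x_3 = -17, x_4 = -53, x_5 = -127, x_6 = -243.

-243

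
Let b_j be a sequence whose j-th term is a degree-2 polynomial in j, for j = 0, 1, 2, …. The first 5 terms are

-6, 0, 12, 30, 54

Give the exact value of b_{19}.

1134

1st diffs: 6, 12, 18, 24.
2nd diffs: 6, 6, 6 (constant).
Newton forward-difference form: b_j = -6 + 6·C(j,1) + 6·C(j,2).
At j = 19: j = 19, so b_{19} = -6 + 114 + 1026 = 1134.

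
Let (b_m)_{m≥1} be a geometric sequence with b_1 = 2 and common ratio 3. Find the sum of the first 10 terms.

b_m = 2·3^(m-1).
S = 2·(3^10 - 1)/(3 - 1) = 2·(59049 - 1)/(2) = 59048.

59048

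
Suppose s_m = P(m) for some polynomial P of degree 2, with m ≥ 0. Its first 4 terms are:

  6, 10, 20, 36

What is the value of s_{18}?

996

1st diffs: 4, 10, 16.
2nd diffs: 6, 6 (constant).
Newton forward-difference form: s_m = 6 + 4·C(m,1) + 6·C(m,2).
At m = 18: m = 18, so s_{18} = 6 + 72 + 918 = 996.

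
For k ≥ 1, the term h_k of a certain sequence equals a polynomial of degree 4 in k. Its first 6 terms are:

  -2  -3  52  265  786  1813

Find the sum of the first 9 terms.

1st diffs: -1, 55, 213, 521, 1027.
2nd diffs: 56, 158, 308, 506.
3rd diffs: 102, 150, 198.
4th diffs: 48, 48 (constant).
Newton forward-difference form: h_k = -2 + (-1)·C(k-1,1) + 56·C(k-1,2) + 102·C(k-1,3) + 48·C(k-1,4).
Continuing: 3592, 6417, 10630.
Summing k = 1..9 (9 terms) gives 23550.

23550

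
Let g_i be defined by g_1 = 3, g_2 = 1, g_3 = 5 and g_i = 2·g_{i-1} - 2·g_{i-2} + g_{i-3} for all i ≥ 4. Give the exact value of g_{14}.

1

g_4 = 11;  g_5 = 13;  g_6 = 9;  …;  g_{11} = 13;  g_{12} = 9;  g_{13} = 3;  g_{14} = 1.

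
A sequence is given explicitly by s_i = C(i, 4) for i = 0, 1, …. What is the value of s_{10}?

210

C(10, 4) = 210, so s_{10} = 210.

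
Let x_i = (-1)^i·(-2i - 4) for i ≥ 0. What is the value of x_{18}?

-40

(-1)^18 = 1; -2i - 4 at i=18 is -40; so x_{18} = -40.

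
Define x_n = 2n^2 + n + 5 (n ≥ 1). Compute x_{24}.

x_{24} = 2·24^2 + 1·24 + 5 = 1181.

1181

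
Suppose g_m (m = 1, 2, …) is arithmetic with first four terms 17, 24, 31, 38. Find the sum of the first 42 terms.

6741

Common difference d = 7.
g_m = 17 + (m - 1)·7.
g_{42} = 304; S = 42·(17 + 304)/2 = 6741.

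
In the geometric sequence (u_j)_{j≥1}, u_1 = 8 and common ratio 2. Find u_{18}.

1048576

u_j = 8·2^(j-1).
u_{18} = 8·2^17 = 1048576.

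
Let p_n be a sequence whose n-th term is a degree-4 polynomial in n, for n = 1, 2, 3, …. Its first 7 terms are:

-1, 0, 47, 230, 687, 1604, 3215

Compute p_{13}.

46607

1st diffs: 1, 47, 183, 457, 917, 1611.
2nd diffs: 46, 136, 274, 460, 694.
3rd diffs: 90, 138, 186, 234.
4th diffs: 48, 48, 48 (constant).
Newton forward-difference form: p_n = -1 + 1·C(n-1,1) + 46·C(n-1,2) + 90·C(n-1,3) + 48·C(n-1,4).
At n = 13: n-1 = 12, so p_{13} = -1 + 12 + 3036 + 19800 + 23760 = 46607.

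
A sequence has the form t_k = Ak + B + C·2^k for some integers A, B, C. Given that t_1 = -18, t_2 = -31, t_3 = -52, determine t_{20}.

-4194409

The three given values yield: A + B + 2C = -18; 2A + B + 4C = -31; 3A + B + 8C = -52.
Subtracting the first from the second: A + 2C = -13.
Subtracting the second from the third: A + 4C = -21.
Solving: C = -4, A = -5, then B = -5.
Hence t_{20} = -5·20 + (-5) + (-4)·1048576 = -4194409.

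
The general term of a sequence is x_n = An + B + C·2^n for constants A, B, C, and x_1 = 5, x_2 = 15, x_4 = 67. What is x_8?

Write the equations: A + B + 2C = 5; 2A + B + 4C = 15; 4A + B + 16C = 67.
Subtracting the first from the second: A + 2C = 10.
Subtracting the second from the third: 2A + 12C = 52.
Solving: C = 4, A = 2, then B = -5.
So x_n = 2·n + (-5) + 4·2^n; at n=8 this is 1035.

1035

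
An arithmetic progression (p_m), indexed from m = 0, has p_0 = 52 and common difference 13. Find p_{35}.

p_m = 52 + (m - 0)·13.
p_{35} = 52 + 35·13 = 507.

507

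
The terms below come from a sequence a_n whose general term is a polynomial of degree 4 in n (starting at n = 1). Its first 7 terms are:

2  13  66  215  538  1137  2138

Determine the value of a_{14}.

36025

1st diffs: 11, 53, 149, 323, 599, 1001.
2nd diffs: 42, 96, 174, 276, 402.
3rd diffs: 54, 78, 102, 126.
4th diffs: 24, 24, 24 (constant).
Newton forward-difference form: a_n = 2 + 11·C(n-1,1) + 42·C(n-1,2) + 54·C(n-1,3) + 24·C(n-1,4).
At n = 14: n-1 = 13, so a_{14} = 2 + 143 + 3276 + 15444 + 17160 = 36025.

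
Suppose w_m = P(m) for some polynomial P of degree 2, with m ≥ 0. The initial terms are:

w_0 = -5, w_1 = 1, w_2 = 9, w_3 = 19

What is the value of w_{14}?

261

1st diffs: 6, 8, 10.
2nd diffs: 2, 2 (constant).
So w_m = m^2 + 5m - 5.
Evaluating at m = 14 gives w_{14} = 261.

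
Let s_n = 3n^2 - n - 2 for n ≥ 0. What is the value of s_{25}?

1848

s_{25} = 3·25^2 - 1·25 - 2 = 1848.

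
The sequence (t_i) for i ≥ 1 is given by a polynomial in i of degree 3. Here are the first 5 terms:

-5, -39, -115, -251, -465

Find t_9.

1st diffs: -34, -76, -136, -214.
2nd diffs: -42, -60, -78.
3rd diffs: -18, -18 (constant).
So t_i = -3i^3 - 3i^2 - 4i + 5.
Evaluating at i = 9 gives t_9 = -2461.

-2461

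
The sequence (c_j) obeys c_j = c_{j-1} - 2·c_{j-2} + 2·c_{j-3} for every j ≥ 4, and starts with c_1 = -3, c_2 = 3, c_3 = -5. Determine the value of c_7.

c_4 = -17, c_5 = -1, c_6 = 23, c_7 = -9.

-9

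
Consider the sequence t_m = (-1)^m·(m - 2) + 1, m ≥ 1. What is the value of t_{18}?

17

(-1)^18 = 1; m - 2 at m=18 is 16; so t_{18} = 17.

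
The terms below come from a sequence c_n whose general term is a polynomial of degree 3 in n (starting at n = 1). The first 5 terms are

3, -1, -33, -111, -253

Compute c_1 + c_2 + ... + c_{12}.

-15298

1st diffs: -4, -32, -78, -142.
2nd diffs: -28, -46, -64.
3rd diffs: -18, -18 (constant).
So c_n = -3n^3 + 4n^2 + 5n - 3.
Continuing: …, -477, -801, -1243, -1821, …, c_{12} = -4551.
Summing n = 1..12 (12 terms) gives -15298.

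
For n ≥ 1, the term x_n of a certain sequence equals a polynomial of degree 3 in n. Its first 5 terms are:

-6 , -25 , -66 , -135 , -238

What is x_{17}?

1st diffs: -19, -41, -69, -103.
2nd diffs: -22, -28, -34.
3rd diffs: -6, -6 (constant).
Newton forward-difference form: x_n = -6 + (-19)·C(n-1,1) + (-22)·C(n-1,2) + (-6)·C(n-1,3).
At n = 17: n-1 = 16, so x_{17} = -6 - 304 - 2640 - 3360 = -6310.

-6310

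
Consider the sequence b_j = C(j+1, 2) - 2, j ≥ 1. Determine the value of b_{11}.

C(12, 2) = 66, so b_{11} = 64.

64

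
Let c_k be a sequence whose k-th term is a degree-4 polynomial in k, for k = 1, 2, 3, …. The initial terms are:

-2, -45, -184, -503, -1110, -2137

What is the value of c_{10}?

-13925

1st diffs: -43, -139, -319, -607, -1027.
2nd diffs: -96, -180, -288, -420.
3rd diffs: -84, -108, -132.
4th diffs: -24, -24 (constant).
Newton forward-difference form: c_k = -2 + (-43)·C(k-1,1) + (-96)·C(k-1,2) + (-84)·C(k-1,3) + (-24)·C(k-1,4).
At k = 10: k-1 = 9, so c_{10} = -2 - 387 - 3456 - 7056 - 3024 = -13925.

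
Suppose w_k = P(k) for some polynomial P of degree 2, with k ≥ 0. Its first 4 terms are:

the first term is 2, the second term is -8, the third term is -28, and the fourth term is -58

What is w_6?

-208

1st diffs: -10, -20, -30.
2nd diffs: -10, -10 (constant).
So w_k = -5k^2 - 5k + 2.
Evaluating at k = 6 gives w_6 = -208.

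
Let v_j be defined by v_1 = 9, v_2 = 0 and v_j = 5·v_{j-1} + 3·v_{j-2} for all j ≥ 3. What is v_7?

Iterate the recurrence:
v_3 = 27  v_4 = 135  v_5 = 756  v_6 = 4185  v_7 = 23193.

23193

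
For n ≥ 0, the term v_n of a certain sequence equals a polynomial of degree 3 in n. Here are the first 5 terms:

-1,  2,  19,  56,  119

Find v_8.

751

1st diffs: 3, 17, 37, 63.
2nd diffs: 14, 20, 26.
3rd diffs: 6, 6 (constant).
Newton forward-difference form: v_n = -1 + 3·C(n,1) + 14·C(n,2) + 6·C(n,3).
At n = 8: n = 8, so v_8 = -1 + 24 + 392 + 336 = 751.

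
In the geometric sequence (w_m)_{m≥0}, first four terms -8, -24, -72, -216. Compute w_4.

Common ratio r = 3.
w_m = (-8)·3^(m-0).
w_4 = (-8)·3^4 = -648.

-648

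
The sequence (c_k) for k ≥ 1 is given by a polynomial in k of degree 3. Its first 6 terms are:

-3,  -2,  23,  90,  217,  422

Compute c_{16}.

10722

1st diffs: 1, 25, 67, 127, 205.
2nd diffs: 24, 42, 60, 78.
3rd diffs: 18, 18, 18 (constant).
Newton forward-difference form: c_k = -3 + 1·C(k-1,1) + 24·C(k-1,2) + 18·C(k-1,3).
At k = 16: k-1 = 15, so c_{16} = -3 + 15 + 2520 + 8190 = 10722.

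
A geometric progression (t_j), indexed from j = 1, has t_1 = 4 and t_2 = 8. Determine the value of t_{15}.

Common ratio r = 2.
t_j = 4·2^(j-1).
t_{15} = 4·2^14 = 65536.

65536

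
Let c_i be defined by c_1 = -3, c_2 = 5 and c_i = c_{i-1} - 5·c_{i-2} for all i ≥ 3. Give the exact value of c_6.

Iterate the recurrence:
c_3 = 20  c_4 = -5  c_5 = -105  c_6 = -80.

-80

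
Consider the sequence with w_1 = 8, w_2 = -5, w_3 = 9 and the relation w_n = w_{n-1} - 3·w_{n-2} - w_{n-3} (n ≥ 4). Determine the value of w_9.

380

Applying the relation repeatedly:
w_4 = 16;  w_5 = -6;  w_6 = -63;  w_7 = -61;  w_8 = 134;  w_9 = 380.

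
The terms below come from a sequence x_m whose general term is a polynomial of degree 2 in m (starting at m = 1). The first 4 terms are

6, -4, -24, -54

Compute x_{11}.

-544

1st diffs: -10, -20, -30.
2nd diffs: -10, -10 (constant).
So x_m = -5m^2 + 5m + 6.
Evaluating at m = 11 gives x_{11} = -544.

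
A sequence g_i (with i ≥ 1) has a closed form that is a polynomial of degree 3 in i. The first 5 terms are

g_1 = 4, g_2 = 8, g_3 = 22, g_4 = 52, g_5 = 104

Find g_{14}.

2552

1st diffs: 4, 14, 30, 52.
2nd diffs: 10, 16, 22.
3rd diffs: 6, 6 (constant).
Newton forward-difference form: g_i = 4 + 4·C(i-1,1) + 10·C(i-1,2) + 6·C(i-1,3).
At i = 14: i-1 = 13, so g_{14} = 4 + 52 + 780 + 1716 = 2552.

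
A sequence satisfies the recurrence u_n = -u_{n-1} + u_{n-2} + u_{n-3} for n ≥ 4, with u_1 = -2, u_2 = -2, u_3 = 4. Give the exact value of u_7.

16

Step forward from the initial values:
u_4 = -8  u_5 = 10  u_6 = -14  u_7 = 16.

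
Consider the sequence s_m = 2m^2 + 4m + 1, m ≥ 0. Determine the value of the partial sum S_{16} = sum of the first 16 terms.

Over m = 0..15: Σm = 120, Σm² = 1240.
Total = (2)·1240 + (4)·120 + (1)·16 = 2976.

2976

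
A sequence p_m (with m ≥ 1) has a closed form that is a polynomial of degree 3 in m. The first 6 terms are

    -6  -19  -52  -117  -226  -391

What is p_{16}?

1st diffs: -13, -33, -65, -109, -165.
2nd diffs: -20, -32, -44, -56.
3rd diffs: -12, -12, -12 (constant).
Newton forward-difference form: p_m = -6 + (-13)·C(m-1,1) + (-20)·C(m-1,2) + (-12)·C(m-1,3).
At m = 16: m-1 = 15, so p_{16} = -6 - 195 - 2100 - 5460 = -7761.

-7761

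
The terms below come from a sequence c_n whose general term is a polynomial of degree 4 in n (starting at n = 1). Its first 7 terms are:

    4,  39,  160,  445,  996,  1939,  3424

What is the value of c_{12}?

25909

1st diffs: 35, 121, 285, 551, 943, 1485.
2nd diffs: 86, 164, 266, 392, 542.
3rd diffs: 78, 102, 126, 150.
4th diffs: 24, 24, 24 (constant).
Newton forward-difference form: c_n = 4 + 35·C(n-1,1) + 86·C(n-1,2) + 78·C(n-1,3) + 24·C(n-1,4).
At n = 12: n-1 = 11, so c_{12} = 4 + 385 + 4730 + 12870 + 7920 = 25909.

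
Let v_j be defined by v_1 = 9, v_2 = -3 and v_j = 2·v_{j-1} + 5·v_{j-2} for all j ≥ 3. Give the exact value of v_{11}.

Compute successive terms:
v_3 = 39, v_4 = 63, v_5 = 321, v_6 = 957, v_7 = 3519, v_8 = 11823, v_9 = 41241, v_{10} = 141597, v_{11} = 489399.

489399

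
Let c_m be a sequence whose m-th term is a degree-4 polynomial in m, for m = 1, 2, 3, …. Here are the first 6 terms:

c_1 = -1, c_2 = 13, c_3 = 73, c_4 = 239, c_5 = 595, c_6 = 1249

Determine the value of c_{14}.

38089

1st diffs: 14, 60, 166, 356, 654.
2nd diffs: 46, 106, 190, 298.
3rd diffs: 60, 84, 108.
4th diffs: 24, 24 (constant).
Newton forward-difference form: c_m = -1 + 14·C(m-1,1) + 46·C(m-1,2) + 60·C(m-1,3) + 24·C(m-1,4).
At m = 14: m-1 = 13, so c_{14} = -1 + 182 + 3588 + 17160 + 17160 = 38089.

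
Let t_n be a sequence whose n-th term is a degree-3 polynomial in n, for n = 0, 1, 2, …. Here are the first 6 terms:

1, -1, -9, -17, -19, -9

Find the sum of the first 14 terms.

1st diffs: -2, -8, -8, -2, 10.
2nd diffs: -6, 0, 6, 12.
3rd diffs: 6, 6, 6 (constant).
So t_n = n^3 - 6n^2 + 3n + 1.
Continuing: …, 19, 71, 153, 271, …, t_{13} = 1223.
Summing n = 0..13 (14 terms) gives 3654.

3654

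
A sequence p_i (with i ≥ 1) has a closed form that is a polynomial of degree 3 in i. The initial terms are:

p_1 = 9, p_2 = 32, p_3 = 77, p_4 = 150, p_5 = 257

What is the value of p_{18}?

1st diffs: 23, 45, 73, 107.
2nd diffs: 22, 28, 34.
3rd diffs: 6, 6 (constant).
So p_i = i^3 + 5i^2 + i + 2.
Evaluating at i = 18 gives p_{18} = 7472.

7472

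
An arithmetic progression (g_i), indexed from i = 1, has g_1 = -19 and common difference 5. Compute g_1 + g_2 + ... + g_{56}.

6636

g_i = -19 + (i - 1)·5.
g_{56} = 256; S = 56·(-19 + 256)/2 = 6636.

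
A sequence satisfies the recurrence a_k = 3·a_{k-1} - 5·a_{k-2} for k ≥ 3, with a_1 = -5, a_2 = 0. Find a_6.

Compute successive terms:
a_3 = 25;  a_4 = 75;  a_5 = 100;  a_6 = -75.

-75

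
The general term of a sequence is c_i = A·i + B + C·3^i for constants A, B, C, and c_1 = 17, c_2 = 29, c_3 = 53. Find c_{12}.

531521

At i = 1, 2, 3: A + B + 3C = 17; 2A + B + 9C = 29; 3A + B + 27C = 53.
Subtracting the first from the second: A + 6C = 12.
Subtracting the second from the third: A + 18C = 24.
Solving: C = 1, A = 6, then B = 8.
So c_i = 6·i + 8 + 1·3^i; at i=12 this is 531521.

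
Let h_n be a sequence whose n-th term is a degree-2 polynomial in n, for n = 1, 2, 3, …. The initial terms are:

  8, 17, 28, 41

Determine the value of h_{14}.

281

1st diffs: 9, 11, 13.
2nd diffs: 2, 2 (constant).
Newton forward-difference form: h_n = 8 + 9·C(n-1,1) + 2·C(n-1,2).
At n = 14: n-1 = 13, so h_{14} = 8 + 117 + 156 = 281.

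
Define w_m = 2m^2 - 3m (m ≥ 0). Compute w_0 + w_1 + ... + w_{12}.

1066

Over m = 0..12: Σm = 78, Σm² = 650.
Total = (2)·650 + (-3)·78 = 1066.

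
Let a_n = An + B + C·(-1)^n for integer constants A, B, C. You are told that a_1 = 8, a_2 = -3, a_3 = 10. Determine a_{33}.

40

Plug in n = 1, 2, 3: A + B - C = 8; 2A + B + C = -3; 3A + B - C = 10.
Subtracting the first from the second: A + 2C = -11.
Subtracting the second from the third: A - 2C = 13.
Solving: C = -6, A = 1, then B = 1.
So a_n = 1·n + 1 + (-6)·(-1)^n; at n=33 this is 40.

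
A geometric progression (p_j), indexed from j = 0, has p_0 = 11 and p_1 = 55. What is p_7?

859375

Common ratio r = 5.
p_j = 11·5^(j-0).
p_7 = 11·5^7 = 859375.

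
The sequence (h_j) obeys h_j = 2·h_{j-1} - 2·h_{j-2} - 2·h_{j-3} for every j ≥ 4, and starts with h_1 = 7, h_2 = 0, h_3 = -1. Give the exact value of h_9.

Compute successive terms:
h_4 = -16, h_5 = -30, h_6 = -26, h_7 = 40, h_8 = 192, h_9 = 356.

356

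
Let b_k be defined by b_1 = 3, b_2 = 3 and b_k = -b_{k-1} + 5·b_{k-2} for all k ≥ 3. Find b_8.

-537

Step forward from the initial values:
b_3 = 12;  b_4 = 3;  b_5 = 57;  b_6 = -42;  b_7 = 327;  b_8 = -537.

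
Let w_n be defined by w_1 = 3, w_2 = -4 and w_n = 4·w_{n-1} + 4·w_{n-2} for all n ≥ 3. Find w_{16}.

-4839964672

Applying the relation repeatedly:
w_3 = -4  w_4 = -32  w_5 = -144  …  w_{13} = -42995712  w_{14} = -207601664  w_{15} = -1002389504  w_{16} = -4839964672.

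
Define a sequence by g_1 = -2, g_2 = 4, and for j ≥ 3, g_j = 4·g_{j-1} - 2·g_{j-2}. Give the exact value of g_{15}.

Step forward from the initial values:
g_3 = 20; g_4 = 72; g_5 = 248; …; g_{12} = 1343616; g_{13} = 4587392; g_{14} = 15662336; g_{15} = 53474560.

53474560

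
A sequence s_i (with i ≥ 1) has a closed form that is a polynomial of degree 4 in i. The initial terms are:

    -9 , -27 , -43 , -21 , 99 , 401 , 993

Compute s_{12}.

1st diffs: -18, -16, 22, 120, 302, 592.
2nd diffs: 2, 38, 98, 182, 290.
3rd diffs: 36, 60, 84, 108.
4th diffs: 24, 24, 24 (constant).
Newton forward-difference form: s_i = -9 + (-18)·C(i-1,1) + 2·C(i-1,2) + 36·C(i-1,3) + 24·C(i-1,4).
At i = 12: i-1 = 11, so s_{12} = -9 - 198 + 110 + 5940 + 7920 = 13763.

13763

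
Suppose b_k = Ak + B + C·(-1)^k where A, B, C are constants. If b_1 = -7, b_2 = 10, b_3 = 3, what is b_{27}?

123

The three given values yield: A + B - C = -7; 2A + B + C = 10; 3A + B - C = 3.
Subtracting the first from the second: A + 2C = 17.
Subtracting the second from the third: A - 2C = -7.
Solving: C = 6, A = 5, then B = -6.
So b_k = 5·k + (-6) + 6·(-1)^k; at k=27 this is 123.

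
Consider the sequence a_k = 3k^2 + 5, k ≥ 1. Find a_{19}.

a_{19} = 3·19^2 + 5 = 1088.

1088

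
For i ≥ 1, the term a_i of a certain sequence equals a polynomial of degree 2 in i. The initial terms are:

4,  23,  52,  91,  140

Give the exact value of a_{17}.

1st diffs: 19, 29, 39, 49.
2nd diffs: 10, 10, 10 (constant).
So a_i = 5i^2 + 4i - 5.
Evaluating at i = 17 gives a_{17} = 1508.

1508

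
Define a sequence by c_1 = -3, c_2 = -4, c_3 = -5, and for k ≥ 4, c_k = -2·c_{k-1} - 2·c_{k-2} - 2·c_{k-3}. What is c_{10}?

c_4 = 24, c_5 = -30, c_6 = 22, c_7 = -32, c_8 = 80, c_9 = -140, c_{10} = 184.

184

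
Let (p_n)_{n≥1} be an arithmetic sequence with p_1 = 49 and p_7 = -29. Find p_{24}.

-250

Common difference d = (-29 - 49) / (7 - 1) = -13.
p_n = 49 + (n - 1)·(-13).
p_{24} = 49 + 23·(-13) = -250.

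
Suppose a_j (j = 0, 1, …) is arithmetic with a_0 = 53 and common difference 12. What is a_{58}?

a_j = 53 + (j - 0)·12.
a_{58} = 53 + 58·12 = 749.

749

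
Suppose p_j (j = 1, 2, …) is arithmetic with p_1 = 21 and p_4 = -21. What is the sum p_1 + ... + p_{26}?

-4004

Common difference d = (-21 - 21) / (4 - 1) = -14.
p_j = 21 + (j - 1)·(-14).
p_{26} = -329; S = 26·(21 + (-329))/2 = -4004.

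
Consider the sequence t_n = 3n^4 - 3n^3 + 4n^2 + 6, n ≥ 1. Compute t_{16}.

t_{16} = 3·16^4 - 3·16^3 + 4·16^2 + 6 = 185350.

185350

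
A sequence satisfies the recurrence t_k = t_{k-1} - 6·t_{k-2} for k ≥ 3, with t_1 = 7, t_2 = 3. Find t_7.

-543

Compute successive terms:
t_3 = -39;  t_4 = -57;  t_5 = 177;  t_6 = 519;  t_7 = -543.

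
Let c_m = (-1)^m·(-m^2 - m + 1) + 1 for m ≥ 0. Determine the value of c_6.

(-1)^6 = 1; -m^2 - m + 1 at m=6 is -41; so c_6 = -40.

-40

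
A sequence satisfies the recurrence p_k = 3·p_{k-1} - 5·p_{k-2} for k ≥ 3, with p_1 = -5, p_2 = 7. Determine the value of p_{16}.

-925097

p_3 = 46; p_4 = 103; p_5 = 79; …; p_{13} = -12821; p_{14} = -279353; p_{15} = -773954; p_{16} = -925097.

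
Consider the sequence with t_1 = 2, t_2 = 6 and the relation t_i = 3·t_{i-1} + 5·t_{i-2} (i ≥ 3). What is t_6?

2016

t_3 = 28, t_4 = 114, t_5 = 482, t_6 = 2016.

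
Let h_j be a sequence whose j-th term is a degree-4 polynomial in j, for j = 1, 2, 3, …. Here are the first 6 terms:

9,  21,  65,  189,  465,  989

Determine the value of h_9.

5369

1st diffs: 12, 44, 124, 276, 524.
2nd diffs: 32, 80, 152, 248.
3rd diffs: 48, 72, 96.
4th diffs: 24, 24 (constant).
So h_j = j^4 - 2j^3 + 3j^2 + 2j + 5.
Evaluating at j = 9 gives h_9 = 5369.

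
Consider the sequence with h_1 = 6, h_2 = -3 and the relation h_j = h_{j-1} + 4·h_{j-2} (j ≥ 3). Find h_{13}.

124221

Step forward from the initial values:
h_3 = 21; h_4 = 9; h_5 = 93; …; h_{10} = 7089; h_{11} = 19173; h_{12} = 47529; h_{13} = 124221.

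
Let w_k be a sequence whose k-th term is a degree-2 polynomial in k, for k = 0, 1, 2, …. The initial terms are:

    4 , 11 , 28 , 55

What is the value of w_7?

263

1st diffs: 7, 17, 27.
2nd diffs: 10, 10 (constant).
So w_k = 5k^2 + 2k + 4.
Evaluating at k = 7 gives w_7 = 263.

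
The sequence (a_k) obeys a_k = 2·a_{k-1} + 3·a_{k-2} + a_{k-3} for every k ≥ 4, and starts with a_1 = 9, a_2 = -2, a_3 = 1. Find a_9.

Step forward from the initial values:
a_4 = 5, a_5 = 11, a_6 = 38, a_7 = 114, a_8 = 353, a_9 = 1086.

1086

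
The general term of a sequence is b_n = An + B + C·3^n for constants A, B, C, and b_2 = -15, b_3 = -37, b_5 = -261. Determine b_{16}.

Plug in n = 2, 3, 5: 2A + B + 9C = -15; 3A + B + 27C = -37; 5A + B + 243C = -261.
Subtracting the first from the second: A + 18C = -22.
Subtracting the second from the third: 2A + 216C = -224.
Solving: C = -1, A = -4, then B = 2.
Hence b_{16} = -4·16 + 2 + (-1)·43046721 = -43046783.

-43046783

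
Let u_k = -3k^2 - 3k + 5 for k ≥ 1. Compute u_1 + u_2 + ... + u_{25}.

-17425

Over k = 1..25: Σk = 325, Σk² = 5525.
Total = (-3)·5525 + (-3)·325 + (5)·25 = -17425.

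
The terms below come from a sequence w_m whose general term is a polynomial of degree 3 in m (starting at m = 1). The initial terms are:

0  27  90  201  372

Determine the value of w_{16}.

1st diffs: 27, 63, 111, 171.
2nd diffs: 36, 48, 60.
3rd diffs: 12, 12 (constant).
So w_m = 2m^3 + 6m^2 - 5m - 3.
Evaluating at m = 16 gives w_{16} = 9645.

9645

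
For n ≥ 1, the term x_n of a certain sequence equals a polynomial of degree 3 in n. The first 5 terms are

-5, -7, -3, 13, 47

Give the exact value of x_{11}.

1st diffs: -2, 4, 16, 34.
2nd diffs: 6, 12, 18.
3rd diffs: 6, 6 (constant).
So x_n = n^3 - 3n^2 - 3.
Evaluating at n = 11 gives x_{11} = 965.

965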